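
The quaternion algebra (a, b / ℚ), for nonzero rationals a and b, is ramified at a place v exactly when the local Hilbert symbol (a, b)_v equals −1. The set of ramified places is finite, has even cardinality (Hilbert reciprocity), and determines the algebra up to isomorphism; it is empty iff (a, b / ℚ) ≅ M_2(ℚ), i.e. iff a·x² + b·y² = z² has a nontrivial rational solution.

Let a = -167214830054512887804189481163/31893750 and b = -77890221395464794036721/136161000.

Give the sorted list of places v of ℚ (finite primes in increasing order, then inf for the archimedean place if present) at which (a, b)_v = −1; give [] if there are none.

[7, inf]

Mod squares: a ≡ -22610, b ≡ -17290. Check v ∈ {∞, 2, 3, 5, 7, 11, 13, 17, 19, 31, 41}.
v=13: a=13^10·(≡12), b=13^7·(≡9) mod 13; (12|13)=+1, (9|13)=+1; (−1)^{10·7·6}·(+1)^7·(+1)^10 = +1.
v=3: a=3^-6·(≡1), b=3^-4·(≡2) mod 3; (1|3)=+1, (2|3)=-1; (−1)^{-6·-4·1}·(+1)^-4·(-1)^-6 = +1.
v=2: v_2(a)=-1, v_2(b)=-3; units ≡ 7, 3 (mod 8); ε·ε+αω+βω = 1·1+-1·1+-3·0 ≡ 0  ⇒  (a,b)_2 = +1.
v=19: a=19^1·(≡9), b=19^1·(≡18) mod 19; (9|19)=+1, (18|19)=-1; (−1)^{1·1·9}·(+1)^1·(-1)^1 = +1.
v=31: a=31^6·(≡2), b=31^4·(≡19) mod 31; (2|31)=+1, (19|31)=+1; (−1)^{6·4·15}·(+1)^4·(+1)^6 = +1.
v=41: a=41^0·(≡17), b=41^-2·(≡28) mod 41; (17|41)=-1, (28|41)=-1; (−1)^{0·-2·20}·(-1)^-2·(-1)^0 = +1.
v=∞: -22610 < 0 and -17290 < 0  ⇒  (a,b)_∞ = -1.
v=5: a=5^-5·(≡2), b=5^-3·(≡3) mod 5; (2|5)=-1, (3|5)=-1; (−1)^{-5·-3·2}·(-1)^-3·(-1)^-5 = +1.
v=7: a=7^-1·(≡1), b=7^1·(≡2) mod 7; (1|7)=+1, (2|7)=+1; (−1)^{-1·1·3}·(+1)^1·(+1)^-1 = -1.
v=11: a=11^4·(≡10), b=11^2·(≡6) mod 11; (10|11)=-1, (6|11)=-1; (−1)^{4·2·5}·(-1)^2·(-1)^4 = +1.
v=17: a=17^3·(≡16), b=17^4·(≡4) mod 17; (16|17)=+1, (4|17)=+1; (−1)^{3·4·8}·(+1)^4·(+1)^3 = +1.
(-22610, -17290 / ℚ) ramifies at {7, ∞}: a division algebra.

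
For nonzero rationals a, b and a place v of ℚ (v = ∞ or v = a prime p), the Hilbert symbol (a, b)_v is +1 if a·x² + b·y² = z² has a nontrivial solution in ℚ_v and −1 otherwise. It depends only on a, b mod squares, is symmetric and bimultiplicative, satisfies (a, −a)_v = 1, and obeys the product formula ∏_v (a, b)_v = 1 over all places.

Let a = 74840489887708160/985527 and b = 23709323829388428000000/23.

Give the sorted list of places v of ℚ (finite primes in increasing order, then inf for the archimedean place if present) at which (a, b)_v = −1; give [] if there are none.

(a, b) ≡ (408595, 69) mod (ℚ^×)²; places V = {2, 3, 5, 7, 11, 17, 19, 23, ∞}.
(a,b)_∞: sgn(408595)=+, sgn(69)=+, so +1.
(a,b)_17: α=3, u≡5; β=2, v≡16 (mod 17); (5|17)=-1, (16|17)=+1; sign (−1)^0·-1^2·+1^3 = +1.
(a,b)_19: α=1, u≡5; β=0, v≡3 (mod 19); (5|19)=+1, (3|19)=-1; sign (−1)^0·+1^0·-1^1 = -1.
(a,b)_11: α=3, u≡5; β=4, v≡9 (mod 11); (5|11)=+1, (9|11)=+1; sign (−1)^0·+1^4·+1^3 = +1.
(a,b)_3: α=-4, u≡1; β=5, v≡2 (mod 3); (1|3)=+1, (2|3)=-1; sign (−1)^0·+1^5·-1^-4 = +1.
(a,b)_7: α=6, u≡5; β=8, v≡3 (mod 7); (5|7)=-1, (3|7)=-1; sign (−1)^0·-1^8·-1^6 = +1.
(a,b)_23: α=-3, u≡2; β=-1, v≡6 (mod 23); (2|23)=+1, (6|23)=+1; sign (−1)^1·+1^-1·+1^-3 = -1.
(a,b)_2: α=10, β=8; u≡3, v≡5 (mod 8); ε(u)ε(v)=1·0, αω(v)=10·1, βω(u)=8·1; sum ≡ 0  ⇒  +1.
(a,b)_5: α=1, u≡1; β=6, v≡4 (mod 5); (1|5)=+1, (4|5)=+1; sign (−1)^0·+1^6·+1^1 = +1.
Ram(408595, 69) = {19, 23}; no ℚ_19-point on the conic.

[19, 23]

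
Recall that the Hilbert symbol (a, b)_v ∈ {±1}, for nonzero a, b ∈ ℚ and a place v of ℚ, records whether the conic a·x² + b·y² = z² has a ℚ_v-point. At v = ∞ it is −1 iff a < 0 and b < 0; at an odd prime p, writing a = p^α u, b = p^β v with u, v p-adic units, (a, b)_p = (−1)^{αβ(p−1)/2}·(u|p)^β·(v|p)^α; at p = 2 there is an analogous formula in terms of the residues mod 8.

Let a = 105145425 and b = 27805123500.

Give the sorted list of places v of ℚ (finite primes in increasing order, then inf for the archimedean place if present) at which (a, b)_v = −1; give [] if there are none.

Mod squares: a ≡ 33, b ≡ 19635. Check v ∈ {∞, 2, 3, 5, 7, 11, 17}.
v=5: a=5^2·(≡2), b=5^3·(≡3) mod 5; (2|5)=-1, (3|5)=-1; (−1)^{2·3·2}·(-1)^3·(-1)^2 = -1.
v=7: a=7^2·(≡3), b=7^3·(≡6) mod 7; (3|7)=-1, (6|7)=-1; (−1)^{2·3·3}·(-1)^3·(-1)^2 = -1.
v=3: a=3^3·(≡2), b=3^1·(≡2) mod 3; (2|3)=-1, (2|3)=-1; (−1)^{3·1·1}·(-1)^1·(-1)^3 = -1.
v=2: v_2(a)=0, v_2(b)=2; units ≡ 1, 3 (mod 8); ε·ε+αω+βω = 0·1+0·1+2·0 ≡ 0  ⇒  (a,b)_2 = +1.
v=∞: 33 > 0 and 19635 > 0  ⇒  (a,b)_∞ = +1.
v=17: a=17^2·(≡8), b=17^3·(≡13) mod 17; (8|17)=+1, (13|17)=+1; (−1)^{2·3·8}·(+1)^3·(+1)^2 = +1.
v=11: a=11^1·(≡5), b=11^1·(≡1) mod 11; (5|11)=+1, (1|11)=+1; (−1)^{1·1·5}·(+1)^1·(+1)^1 = -1.
|Ram(33, 19635)| = 4, even; anisotropic at {3, 5, 7, 11}.

[3, 5, 7, 11]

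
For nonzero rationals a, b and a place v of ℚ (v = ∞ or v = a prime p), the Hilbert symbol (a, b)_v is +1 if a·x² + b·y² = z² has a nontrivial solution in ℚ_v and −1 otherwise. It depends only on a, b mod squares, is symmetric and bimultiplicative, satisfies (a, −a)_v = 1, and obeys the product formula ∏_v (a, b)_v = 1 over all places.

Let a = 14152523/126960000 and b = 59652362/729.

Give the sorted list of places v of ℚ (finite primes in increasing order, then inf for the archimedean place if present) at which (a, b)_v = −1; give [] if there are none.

Mod squares: a ≡ 14322, b ≡ 165242. Check v ∈ {∞, 2, 3, 5, 7, 11, 19, 23, 29, 31, 37}.
v=∞: 14322 > 0 and 165242 > 0  ⇒  (a,b)_∞ = +1.
v=3: a=3^-1·(≡1), b=3^-6·(≡2) mod 3; (1|3)=+1, (2|3)=-1; (−1)^{-1·-6·1}·(+1)^-6·(-1)^-1 = -1.
v=7: a=7^3·(≡4), b=7^1·(≡1) mod 7; (4|7)=+1, (1|7)=+1; (−1)^{3·1·3}·(+1)^1·(+1)^3 = -1.
v=29: a=29^0·(≡1), b=29^1·(≡2) mod 29; (1|29)=+1, (2|29)=-1; (−1)^{0·1·14}·(+1)^1·(-1)^0 = +1.
v=11: a=11^3·(≡9), b=11^1·(≡10) mod 11; (9|11)=+1, (10|11)=-1; (−1)^{3·1·5}·(+1)^1·(-1)^3 = +1.
v=19: a=19^0·(≡10), b=19^2·(≡8) mod 19; (10|19)=-1, (8|19)=-1; (−1)^{0·2·9}·(-1)^2·(-1)^0 = +1.
v=2: v_2(a)=-7, v_2(b)=1; units ≡ 1, 5 (mod 8); ε·ε+αω+βω = 0·0+-7·1+1·0 ≡ 1  ⇒  (a,b)_2 = -1.
v=5: a=5^-4·(≡3), b=5^0·(≡3) mod 5; (3|5)=-1, (3|5)=-1; (−1)^{-4·0·2}·(-1)^0·(-1)^-4 = +1.
v=23: a=23^-2·(≡18), b=23^0·(≡10) mod 23; (18|23)=+1, (10|23)=-1; (−1)^{-2·0·11}·(+1)^0·(-1)^-2 = +1.
v=37: a=37^0·(≡16), b=37^1·(≡28) mod 37; (16|37)=+1, (28|37)=+1; (−1)^{0·1·18}·(+1)^1·(+1)^0 = +1.
v=31: a=31^1·(≡1), b=31^0·(≡15) mod 31; (1|31)=+1, (15|31)=-1; (−1)^{1·0·15}·(+1)^0·(-1)^1 = -1.
Ram(14322, 165242) = {2, 3, 7, 31}; no ℚ_2-point on the conic.

[2, 3, 7, 31]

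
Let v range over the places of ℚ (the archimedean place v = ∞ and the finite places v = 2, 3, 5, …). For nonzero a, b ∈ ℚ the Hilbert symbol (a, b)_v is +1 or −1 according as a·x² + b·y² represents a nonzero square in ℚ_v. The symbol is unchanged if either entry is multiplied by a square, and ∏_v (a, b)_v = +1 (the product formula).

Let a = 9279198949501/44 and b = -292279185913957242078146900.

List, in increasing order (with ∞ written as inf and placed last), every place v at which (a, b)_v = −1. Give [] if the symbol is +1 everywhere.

[2, 13, 23, 47]

(a, b) ≡ (126294311, -31349) mod (ℚ^×)²; places V = {2, 5, 11, 13, 19, 23, 29, 31, 43, 47, ∞}.
(a,b)_47: α=1, u≡41; β=3, v≡15 (mod 47); (41|47)=-1, (15|47)=-1; sign (−1)^1·-1^3·-1^1 = -1.
(a,b)_13: α=1, u≡2; β=2, v≡8 (mod 13); (2|13)=-1, (8|13)=-1; sign (−1)^0·-1^2·-1^1 = -1.
(a,b)_11: α=-1, u≡2; β=0, v≡4 (mod 11); (2|11)=-1, (4|11)=+1; sign (−1)^0·-1^0·+1^-1 = +1.
(a,b)_29: α=2, u≡13; β=5, v≡19 (mod 29); (13|29)=+1, (19|29)=-1; sign (−1)^0·+1^5·-1^2 = +1.
(a,b)_23: α=1, u≡10; β=3, v≡14 (mod 23); (10|23)=-1, (14|23)=-1; sign (−1)^1·-1^3·-1^1 = -1.
(a,b)_∞: sgn(126294311)=+, sgn(-31349)=−, so +1.
(a,b)_5: α=0, u≡4; β=2, v≡4 (mod 5); (4|5)=+1, (4|5)=+1; sign (−1)^0·+1^2·+1^0 = +1.
(a,b)_31: α=2, u≡10; β=0, v≡30 (mod 31); (10|31)=+1, (30|31)=-1; sign (−1)^0·+1^0·-1^2 = +1.
(a,b)_19: α=1, u≡18; β=2, v≡4 (mod 19); (18|19)=-1, (4|19)=+1; sign (−1)^0·-1^2·+1^1 = +1.
(a,b)_43: α=1, u≡19; β=2, v≡4 (mod 43); (19|43)=-1, (4|43)=+1; sign (−1)^0·-1^2·+1^1 = +1.
(a,b)_2: α=-2, β=2; u≡7, v≡3 (mod 8); ε(u)ε(v)=1·1, αω(v)=-2·1, βω(u)=2·0; sum ≡ 1  ⇒  -1.
|Ram(126294311, -31349)| = 4, even; anisotropic at {2, 13, 23, 47}.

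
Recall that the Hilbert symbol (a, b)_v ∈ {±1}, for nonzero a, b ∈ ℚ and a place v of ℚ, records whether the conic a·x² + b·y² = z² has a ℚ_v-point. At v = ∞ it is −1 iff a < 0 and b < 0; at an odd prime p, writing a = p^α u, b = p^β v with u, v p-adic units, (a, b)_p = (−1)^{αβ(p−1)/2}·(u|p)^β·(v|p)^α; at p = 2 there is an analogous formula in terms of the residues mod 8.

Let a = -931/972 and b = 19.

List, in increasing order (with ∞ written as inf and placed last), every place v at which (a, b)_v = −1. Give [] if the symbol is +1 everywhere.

(a, b) ≡ (-57, 19) mod (ℚ^×)²; places V = {2, 3, 7, 19, ∞}.
(a,b)_2: α=-2, β=0; u≡7, v≡3 (mod 8); ε(u)ε(v)=1·1, αω(v)=-2·1, βω(u)=0·0; sum ≡ 1  ⇒  -1.
(a,b)_3: α=-5, u≡2; β=0, v≡1 (mod 3); (2|3)=-1, (1|3)=+1; sign (−1)^0·-1^0·+1^-5 = +1.
(a,b)_19: α=1, u≡9; β=1, v≡1 (mod 19); (9|19)=+1, (1|19)=+1; sign (−1)^1·+1^1·+1^1 = -1.
(a,b)_7: α=2, u≡5; β=0, v≡5 (mod 7); (5|7)=-1, (5|7)=-1; sign (−1)^0·-1^0·-1^2 = +1.
(a,b)_∞: sgn(-57)=−, sgn(19)=+, so +1.
|Ram(-57, 19)| = 2, even; anisotropic at {2, 19}.

[2, 19]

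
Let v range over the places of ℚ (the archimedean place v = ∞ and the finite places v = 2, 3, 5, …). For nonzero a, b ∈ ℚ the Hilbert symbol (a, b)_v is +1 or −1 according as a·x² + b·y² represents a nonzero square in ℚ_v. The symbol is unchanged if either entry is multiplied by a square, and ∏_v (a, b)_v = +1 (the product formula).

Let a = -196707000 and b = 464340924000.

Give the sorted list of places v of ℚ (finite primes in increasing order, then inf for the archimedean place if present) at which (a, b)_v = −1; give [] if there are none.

Mod squares: a ≡ -1967070, b ≡ 5510. Check v ∈ {∞, 2, 3, 5, 7, 17, 19, 29}.
v=2: v_2(a)=3, v_2(b)=5; units ≡ 1, 3 (mod 8); ε·ε+αω+βω = 0·1+3·1+5·0 ≡ 1  ⇒  (a,b)_2 = -1.
v=29: a=29^1·(≡13), b=29^1·(≡7) mod 29; (13|29)=+1, (7|29)=+1; (−1)^{1·1·14}·(+1)^1·(+1)^1 = +1.
v=5: a=5^3·(≡4), b=5^3·(≡2) mod 5; (4|5)=+1, (2|5)=-1; (−1)^{3·3·2}·(+1)^3·(-1)^3 = -1.
v=∞: -1967070 < 0 and 5510 > 0  ⇒  (a,b)_∞ = +1.
v=3: a=3^1·(≡2), b=3^6·(≡2) mod 3; (2|3)=-1, (2|3)=-1; (−1)^{1·6·1}·(-1)^6·(-1)^1 = -1.
v=19: a=19^1·(≡5), b=19^1·(≡7) mod 19; (5|19)=+1, (7|19)=+1; (−1)^{1·1·9}·(+1)^1·(+1)^1 = -1.
v=7: a=7^1·(≡3), b=7^0·(≡2) mod 7; (3|7)=-1, (2|7)=+1; (−1)^{1·0·3}·(-1)^0·(+1)^1 = +1.
v=17: a=17^1·(≡16), b=17^2·(≡15) mod 17; (16|17)=+1, (15|17)=+1; (−1)^{1·2·8}·(+1)^2·(+1)^1 = +1.
|Ram(-1967070, 5510)| = 4, even; anisotropic at {2, 3, 5, 19}.

[2, 3, 5, 19]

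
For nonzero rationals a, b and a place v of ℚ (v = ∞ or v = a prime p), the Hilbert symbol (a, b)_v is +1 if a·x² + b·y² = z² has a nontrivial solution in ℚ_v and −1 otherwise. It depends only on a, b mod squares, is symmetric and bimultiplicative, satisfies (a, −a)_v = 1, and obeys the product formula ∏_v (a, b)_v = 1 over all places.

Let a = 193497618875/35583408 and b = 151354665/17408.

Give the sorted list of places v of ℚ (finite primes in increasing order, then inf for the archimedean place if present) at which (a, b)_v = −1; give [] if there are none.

(a, b) ≡ (103785, 6545) mod (ℚ^×)²; places V = {2, 3, 5, 7, 11, 17, 19, 37, 41, 43, ∞}.
(a,b)_11: α=3, u≡10; β=3, v≡5 (mod 11); (10|11)=-1, (5|11)=+1; sign (−1)^1·-1^3·+1^3 = +1.
(a,b)_19: α=0, u≡1; β=2, v≡17 (mod 19); (1|19)=+1, (17|19)=+1; sign (−1)^0·+1^2·+1^0 = +1.
(a,b)_2: α=-4, β=-10; u≡1, v≡1 (mod 8); ε(u)ε(v)=0·0, αω(v)=-4·0, βω(u)=-10·0; sum ≡ 0  ⇒  +1.
(a,b)_3: α=-3, u≡2; β=2, v≡2 (mod 3); (2|3)=-1, (2|3)=-1; sign (−1)^0·-1^2·-1^-3 = -1.
(a,b)_41: α=-2, u≡27; β=0, v≡14 (mod 41); (27|41)=-1, (14|41)=-1; sign (−1)^0·-1^0·-1^-2 = +1.
(a,b)_∞: sgn(103785)=+, sgn(6545)=+, so +1.
(a,b)_7: α=-2, u≡3; β=1, v≡2 (mod 7); (3|7)=-1, (2|7)=+1; sign (−1)^0·-1^1·+1^-2 = -1.
(a,b)_5: α=3, u≡2; β=1, v≡1 (mod 5); (2|5)=-1, (1|5)=+1; sign (−1)^0·-1^1·+1^3 = -1.
(a,b)_17: α=1, u≡9; β=-1, v≡11 (mod 17); (9|17)=+1, (11|17)=-1; sign (−1)^0·+1^-1·-1^1 = -1.
(a,b)_43: α=2, u≡26; β=0, v≡25 (mod 43); (26|43)=-1, (25|43)=+1; sign (−1)^0·-1^0·+1^2 = +1.
(a,b)_37: α=1, u≡28; β=0, v≡28 (mod 37); (28|37)=+1, (28|37)=+1; sign (−1)^0·+1^0·+1^1 = +1.
(103785, 6545 / ℚ) ramifies at {3, 5, 7, 17}: a division algebra.

[3, 5, 7, 17]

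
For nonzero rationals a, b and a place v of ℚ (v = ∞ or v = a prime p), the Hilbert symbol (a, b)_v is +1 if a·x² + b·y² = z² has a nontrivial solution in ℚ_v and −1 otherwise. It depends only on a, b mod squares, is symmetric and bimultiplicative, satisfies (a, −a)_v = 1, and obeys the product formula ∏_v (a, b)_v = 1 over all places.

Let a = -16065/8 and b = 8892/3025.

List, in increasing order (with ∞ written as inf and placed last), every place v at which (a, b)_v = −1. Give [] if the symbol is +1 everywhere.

(a, b) ≡ (-3570, 247) mod (ℚ^×)²; places V = {2, 3, 5, 7, 11, 13, 17, 19, ∞}.
(a,b)_2: α=-3, β=2; u≡7, v≡7 (mod 8); ε(u)ε(v)=1·1, αω(v)=-3·0, βω(u)=2·0; sum ≡ 1  ⇒  -1.
(a,b)_3: α=3, u≡1; β=2, v≡1 (mod 3); (1|3)=+1, (1|3)=+1; sign (−1)^0·+1^2·+1^3 = +1.
(a,b)_11: α=0, u≡9; β=-2, v≡5 (mod 11); (9|11)=+1, (5|11)=+1; sign (−1)^0·+1^-2·+1^0 = +1.
(a,b)_17: α=1, u≡3; β=0, v≡16 (mod 17); (3|17)=-1, (16|17)=+1; sign (−1)^0·-1^0·+1^1 = +1.
(a,b)_5: α=1, u≡4; β=-2, v≡2 (mod 5); (4|5)=+1, (2|5)=-1; sign (−1)^0·+1^-2·-1^1 = -1.
(a,b)_7: α=1, u≡1; β=0, v≡2 (mod 7); (1|7)=+1, (2|7)=+1; sign (−1)^0·+1^0·+1^1 = +1.
(a,b)_∞: sgn(-3570)=−, sgn(247)=+, so +1.
(a,b)_19: α=0, u≡13; β=1, v≡3 (mod 19); (13|19)=-1, (3|19)=-1; sign (−1)^0·-1^1·-1^0 = -1.
(a,b)_13: α=0, u≡2; β=1, v≡11 (mod 13); (2|13)=-1, (11|13)=-1; sign (−1)^0·-1^1·-1^0 = -1.
|Ram(-3570, 247)| = 4, even; anisotropic at {2, 5, 13, 19}.

[2, 5, 13, 19]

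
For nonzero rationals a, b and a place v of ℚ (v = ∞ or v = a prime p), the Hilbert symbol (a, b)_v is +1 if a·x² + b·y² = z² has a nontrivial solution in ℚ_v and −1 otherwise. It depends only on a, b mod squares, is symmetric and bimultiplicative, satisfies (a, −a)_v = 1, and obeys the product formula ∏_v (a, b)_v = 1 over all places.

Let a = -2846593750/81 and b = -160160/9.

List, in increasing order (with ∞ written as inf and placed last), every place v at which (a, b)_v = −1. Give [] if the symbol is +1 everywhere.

[5, 7, 11, inf]

(a, b) ≡ (-22, -10010) mod (ℚ^×)²; places V = {2, 3, 5, 7, 11, 13, ∞}.
(a,b)_11: α=1, u≡5; β=1, v≡9 (mod 11); (5|11)=+1, (9|11)=+1; sign (−1)^1·+1^1·+1^1 = -1.
(a,b)_5: α=6, u≡3; β=1, v≡2 (mod 5); (3|5)=-1, (2|5)=-1; sign (−1)^0·-1^1·-1^6 = -1.
(a,b)_∞: sgn(-22)=−, sgn(-10010)=−, so -1.
(a,b)_13: α=2, u≡4; β=1, v≡12 (mod 13); (4|13)=+1, (12|13)=+1; sign (−1)^0·+1^1·+1^2 = +1.
(a,b)_2: α=1, β=5; u≡5, v≡3 (mod 8); ε(u)ε(v)=0·1, αω(v)=1·1, βω(u)=5·1; sum ≡ 0  ⇒  +1.
(a,b)_7: α=2, u≡5; β=1, v≡5 (mod 7); (5|7)=-1, (5|7)=-1; sign (−1)^0·-1^1·-1^2 = -1.
(a,b)_3: α=-4, u≡2; β=-2, v≡1 (mod 3); (2|3)=-1, (1|3)=+1; sign (−1)^0·-1^-2·+1^-4 = +1.
|Ram(-22, -10010)| = 4, even; anisotropic at {5, 7, 11, ∞}.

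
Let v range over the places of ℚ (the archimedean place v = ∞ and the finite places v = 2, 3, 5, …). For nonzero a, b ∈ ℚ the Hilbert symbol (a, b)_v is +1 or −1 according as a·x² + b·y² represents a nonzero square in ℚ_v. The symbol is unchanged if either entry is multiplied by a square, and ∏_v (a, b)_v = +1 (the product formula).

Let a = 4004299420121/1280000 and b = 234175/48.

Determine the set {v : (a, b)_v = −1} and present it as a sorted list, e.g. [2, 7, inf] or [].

[2, 11, 13, 29]

(a, b) ≡ (2678962, 28101) mod (ℚ^×)²; places V = {2, 3, 5, 7, 11, 13, 17, 19, 29, ∞}.
(a,b)_7: α=2, u≡5; β=0, v≡3 (mod 7); (5|7)=-1, (3|7)=-1; sign (−1)^0·-1^0·-1^2 = +1.
(a,b)_2: α=-11, β=-4; u≡1, v≡5 (mod 8); ε(u)ε(v)=0·0, αω(v)=-11·1, βω(u)=-4·0; sum ≡ 1  ⇒  -1.
(a,b)_∞: sgn(2678962)=+, sgn(28101)=+, so +1.
(a,b)_11: α=1, u≡10; β=0, v≡10 (mod 11); (10|11)=-1, (10|11)=-1; sign (−1)^0·-1^0·-1^1 = -1.
(a,b)_13: α=3, u≡8; β=0, v≡5 (mod 13); (8|13)=-1, (5|13)=-1; sign (−1)^0·-1^0·-1^3 = -1.
(a,b)_3: α=0, u≡1; β=-1, v≡1 (mod 3); (1|3)=+1, (1|3)=+1; sign (−1)^0·+1^-1·+1^0 = +1.
(a,b)_29: α=1, u≡20; β=1, v≡19 (mod 29); (20|29)=+1, (19|29)=-1; sign (−1)^0·+1^1·-1^1 = -1.
(a,b)_19: α=3, u≡18; β=1, v≡7 (mod 19); (18|19)=-1, (7|19)=+1; sign (−1)^1·-1^1·+1^3 = +1.
(a,b)_5: α=-4, u≡2; β=2, v≡4 (mod 5); (2|5)=-1, (4|5)=+1; sign (−1)^0·-1^2·+1^-4 = +1.
(a,b)_17: α=1, u≡9; β=1, v≡4 (mod 17); (9|17)=+1, (4|17)=+1; sign (−1)^0·+1^1·+1^1 = +1.
Ram(2678962, 28101) = {2, 11, 13, 29}; no ℚ_2-point on the conic.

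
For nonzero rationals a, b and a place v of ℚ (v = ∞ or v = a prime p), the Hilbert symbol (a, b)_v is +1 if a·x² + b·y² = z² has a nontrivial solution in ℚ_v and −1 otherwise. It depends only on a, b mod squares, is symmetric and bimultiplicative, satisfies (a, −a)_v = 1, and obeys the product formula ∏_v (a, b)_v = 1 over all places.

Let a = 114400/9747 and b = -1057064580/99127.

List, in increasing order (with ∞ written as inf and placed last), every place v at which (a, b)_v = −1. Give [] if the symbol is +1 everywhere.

[5, 13]

Mod squares: a ≡ 858, b ≡ -15015. Check v ∈ {∞, 2, 3, 5, 7, 11, 13, 17, 19}.
v=7: a=7^0·(≡2), b=7^-3·(≡1) mod 7; (2|7)=+1, (1|7)=+1; (−1)^{0·-3·3}·(+1)^-3·(+1)^0 = +1.
v=2: v_2(a)=5, v_2(b)=2; units ≡ 5, 1 (mod 8); ε·ε+αω+βω = 0·0+5·0+2·1 ≡ 0  ⇒  (a,b)_2 = +1.
v=∞: 858 > 0 and -15015 < 0  ⇒  (a,b)_∞ = +1.
v=11: a=11^1·(≡5), b=11^1·(≡2) mod 11; (5|11)=+1, (2|11)=-1; (−1)^{1·1·5}·(+1)^1·(-1)^1 = +1.
v=3: a=3^-3·(≡1), b=3^7·(≡2) mod 3; (1|3)=+1, (2|3)=-1; (−1)^{-3·7·1}·(+1)^7·(-1)^-3 = +1.
v=5: a=5^2·(≡3), b=5^1·(≡2) mod 5; (3|5)=-1, (2|5)=-1; (−1)^{2·1·2}·(-1)^1·(-1)^2 = -1.
v=19: a=19^-2·(≡12), b=19^0·(≡10) mod 19; (12|19)=-1, (10|19)=-1; (−1)^{-2·0·9}·(-1)^0·(-1)^-2 = +1.
v=13: a=13^1·(≡9), b=13^3·(≡8) mod 13; (9|13)=+1, (8|13)=-1; (−1)^{1·3·6}·(+1)^3·(-1)^1 = -1.
v=17: a=17^0·(≡4), b=17^-2·(≡9) mod 17; (4|17)=+1, (9|17)=+1; (−1)^{0·-2·8}·(+1)^-2·(+1)^0 = +1.
Ram(858, -15015) = {5, 13}; no ℚ_5-point on the conic.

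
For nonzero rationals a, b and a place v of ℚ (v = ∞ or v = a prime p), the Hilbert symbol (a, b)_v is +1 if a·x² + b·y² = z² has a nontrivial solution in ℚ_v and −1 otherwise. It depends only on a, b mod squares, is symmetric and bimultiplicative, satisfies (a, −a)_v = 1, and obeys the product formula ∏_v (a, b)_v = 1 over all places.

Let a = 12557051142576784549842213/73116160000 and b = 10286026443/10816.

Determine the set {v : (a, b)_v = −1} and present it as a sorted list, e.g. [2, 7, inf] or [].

[]

(a, b) ≡ (1173, 667) mod (ℚ^×)²; places V = {2, 3, 5, 7, 11, 13, 17, 19, 23, 29, ∞}.
(a,b)_∞: sgn(1173)=+, sgn(667)=+, so +1.
(a,b)_17: α=3, u≡16; β=2, v≡15 (mod 17); (16|17)=+1, (15|17)=+1; sign (−1)^0·+1^2·+1^3 = +1.
(a,b)_23: α=3, u≡15; β=1, v≡13 (mod 23); (15|23)=-1, (13|23)=+1; sign (−1)^1·-1^1·+1^3 = +1.
(a,b)_2: α=-12, β=-6; u≡5, v≡3 (mod 8); ε(u)ε(v)=0·1, αω(v)=-12·1, βω(u)=-6·1; sum ≡ 0  ⇒  +1.
(a,b)_13: α=-4, u≡12; β=-2, v≡9 (mod 13); (12|13)=+1, (9|13)=+1; sign (−1)^0·+1^-2·+1^-4 = +1.
(a,b)_7: α=4, u≡1; β=2, v≡2 (mod 7); (1|7)=+1, (2|7)=+1; sign (−1)^0·+1^2·+1^4 = +1.
(a,b)_19: α=2, u≡2; β=0, v≡3 (mod 19); (2|19)=-1, (3|19)=-1; sign (−1)^0·-1^0·-1^2 = +1.
(a,b)_5: α=-4, u≡3; β=0, v≡3 (mod 5); (3|5)=-1, (3|5)=-1; sign (−1)^0·-1^0·-1^-4 = +1.
(a,b)_3: α=9, u≡1; β=2, v≡1 (mod 3); (1|3)=+1, (1|3)=+1; sign (−1)^0·+1^2·+1^9 = +1.
(a,b)_11: α=4, u≡10; β=2, v≡7 (mod 11); (10|11)=-1, (7|11)=-1; sign (−1)^0·-1^2·-1^4 = +1.
(a,b)_29: α=2, u≡5; β=1, v≡23 (mod 29); (5|29)=+1, (23|29)=+1; sign (−1)^0·+1^1·+1^2 = +1.
Every local symbol is +1, so the conic 1173·x² + 667·y² = z² has ℚ_v-points for all v and hence a ℚ-point; (a, b / ℚ) ≅ M_2(ℚ).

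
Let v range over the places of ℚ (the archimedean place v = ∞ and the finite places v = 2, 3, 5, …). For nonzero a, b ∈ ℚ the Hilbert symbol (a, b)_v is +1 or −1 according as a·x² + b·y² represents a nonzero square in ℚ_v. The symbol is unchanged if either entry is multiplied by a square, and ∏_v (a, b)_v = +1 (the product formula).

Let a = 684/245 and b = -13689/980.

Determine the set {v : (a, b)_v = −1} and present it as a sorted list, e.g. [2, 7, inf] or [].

Mod squares: a ≡ 95, b ≡ -5. Check v ∈ {∞, 2, 3, 5, 7, 13, 19}.
v=19: a=19^1·(≡1), b=19^0·(≡13) mod 19; (1|19)=+1, (13|19)=-1; (−1)^{1·0·9}·(+1)^0·(-1)^1 = -1.
v=∞: 95 > 0 and -5 < 0  ⇒  (a,b)_∞ = +1.
v=2: v_2(a)=2, v_2(b)=-2; units ≡ 7, 3 (mod 8); ε·ε+αω+βω = 1·1+2·1+-2·0 ≡ 1  ⇒  (a,b)_2 = -1.
v=5: a=5^-1·(≡1), b=5^-1·(≡1) mod 5; (1|5)=+1, (1|5)=+1; (−1)^{-1·-1·2}·(+1)^-1·(+1)^-1 = +1.
v=3: a=3^2·(≡2), b=3^4·(≡1) mod 3; (2|3)=-1, (1|3)=+1; (−1)^{2·4·1}·(-1)^4·(+1)^2 = +1.
v=13: a=13^0·(≡9), b=13^2·(≡2) mod 13; (9|13)=+1, (2|13)=-1; (−1)^{0·2·6}·(+1)^2·(-1)^0 = +1.
v=7: a=7^-2·(≡1), b=7^-2·(≡4) mod 7; (1|7)=+1, (4|7)=+1; (−1)^{-2·-2·3}·(+1)^-2·(+1)^-2 = +1.
Ram(95, -5) = {2, 19}; no ℚ_2-point on the conic.

[2, 19]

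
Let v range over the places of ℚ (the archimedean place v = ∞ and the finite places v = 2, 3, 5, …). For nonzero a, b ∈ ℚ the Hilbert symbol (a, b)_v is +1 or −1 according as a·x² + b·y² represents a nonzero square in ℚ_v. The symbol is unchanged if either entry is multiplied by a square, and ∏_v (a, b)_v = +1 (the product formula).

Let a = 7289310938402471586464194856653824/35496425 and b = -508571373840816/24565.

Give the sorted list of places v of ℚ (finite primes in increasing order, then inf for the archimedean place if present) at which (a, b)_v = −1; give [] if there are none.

[5, 37]

(a, b) ≡ (1152957, -781793535) mod (ℚ^×)²; places V = {2, 3, 5, 11, 13, 17, 37, 41, 43, 47, ∞}.
(a,b)_17: α=-5, u≡4; β=-3, v≡4 (mod 17); (4|17)=+1, (4|17)=+1; sign (−1)^0·+1^-3·+1^-5 = +1.
(a,b)_2: α=10, β=4; u≡5, v≡1 (mod 8); ε(u)ε(v)=0·0, αω(v)=10·0, βω(u)=4·1; sum ≡ 0  ⇒  +1.
(a,b)_47: α=3, u≡45; β=1, v≡12 (mod 47); (45|47)=-1, (12|47)=+1; sign (−1)^1·-1^1·+1^3 = +1.
(a,b)_3: α=5, u≡1; β=1, v≡2 (mod 3); (1|3)=+1, (2|3)=-1; sign (−1)^1·+1^1·-1^5 = +1.
(a,b)_41: α=2, u≡33; β=1, v≡29 (mod 41); (33|41)=+1, (29|41)=-1; sign (−1)^0·+1^1·-1^2 = +1.
(a,b)_43: α=2, u≡21; β=1, v≡21 (mod 43); (21|43)=+1, (21|43)=+1; sign (−1)^0·+1^1·+1^2 = +1.
(a,b)_11: α=0, u≡5; β=2, v≡3 (mod 11); (5|11)=+1, (3|11)=+1; sign (−1)^0·+1^2·+1^0 = +1.
(a,b)_13: α=11, u≡4; β=4, v≡4 (mod 13); (4|13)=+1, (4|13)=+1; sign (−1)^0·+1^4·+1^11 = +1.
(a,b)_∞: sgn(1152957)=+, sgn(-781793535)=−, so +1.
(a,b)_5: α=-2, u≡2; β=-1, v≡3 (mod 5); (2|5)=-1, (3|5)=-1; sign (−1)^0·-1^-1·-1^-2 = -1.
(a,b)_37: α=3, u≡21; β=1, v≡18 (mod 37); (21|37)=+1, (18|37)=-1; sign (−1)^0·+1^1·-1^3 = -1.
(1152957, -781793535 / ℚ) ramifies at {5, 37}: a division algebra.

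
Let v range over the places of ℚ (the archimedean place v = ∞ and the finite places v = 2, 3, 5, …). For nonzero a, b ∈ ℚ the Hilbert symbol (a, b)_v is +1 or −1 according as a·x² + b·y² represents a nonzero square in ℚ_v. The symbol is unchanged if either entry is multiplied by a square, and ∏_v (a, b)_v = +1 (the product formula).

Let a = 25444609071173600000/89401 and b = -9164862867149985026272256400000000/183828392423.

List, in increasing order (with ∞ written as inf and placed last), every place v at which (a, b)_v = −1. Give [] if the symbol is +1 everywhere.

[3, 5, 11, 47]

(a, b) ≡ (35, -1105863) mod (ℚ^×)²; places V = {2, 3, 5, 7, 11, 13, 19, 23, 31, 47, ∞}.
(a,b)_31: α=2, u≡16; β=3, v≡10 (mod 31); (16|31)=+1, (10|31)=+1; sign (−1)^0·+1^3·+1^2 = +1.
(a,b)_23: α=-2, u≡1; β=-5, v≡3 (mod 23); (1|23)=+1, (3|23)=+1; sign (−1)^0·+1^-5·+1^-2 = +1.
(a,b)_11: α=2, u≡2; β=5, v≡7 (mod 11); (2|11)=-1, (7|11)=-1; sign (−1)^0·-1^5·-1^2 = -1.
(a,b)_47: α=2, u≡5; β=3, v≡16 (mod 47); (5|47)=-1, (16|47)=+1; sign (−1)^0·-1^3·+1^2 = -1.
(a,b)_7: α=3, u≡3; β=6, v≡4 (mod 7); (3|7)=-1, (4|7)=+1; sign (−1)^0·-1^6·+1^3 = +1.
(a,b)_5: α=5, u≡2; β=8, v≡2 (mod 5); (2|5)=-1, (2|5)=-1; sign (−1)^0·-1^8·-1^5 = -1.
(a,b)_19: α=2, u≡1; β=4, v≡14 (mod 19); (1|19)=+1, (14|19)=-1; sign (−1)^0·+1^4·-1^2 = +1.
(a,b)_13: α=-2, u≡12; β=-4, v≡11 (mod 13); (12|13)=+1, (11|13)=-1; sign (−1)^0·+1^-4·-1^-2 = +1.
(a,b)_2: α=8, β=10; u≡3, v≡1 (mod 8); ε(u)ε(v)=1·0, αω(v)=8·0, βω(u)=10·1; sum ≡ 0  ⇒  +1.
(a,b)_∞: sgn(35)=+, sgn(-1105863)=−, so +1.
(a,b)_3: α=0, u≡2; β=1, v≡1 (mod 3); (2|3)=-1, (1|3)=+1; sign (−1)^0·-1^1·+1^0 = -1.
|Ram(35, -1105863)| = 4, even; anisotropic at {3, 5, 11, 47}.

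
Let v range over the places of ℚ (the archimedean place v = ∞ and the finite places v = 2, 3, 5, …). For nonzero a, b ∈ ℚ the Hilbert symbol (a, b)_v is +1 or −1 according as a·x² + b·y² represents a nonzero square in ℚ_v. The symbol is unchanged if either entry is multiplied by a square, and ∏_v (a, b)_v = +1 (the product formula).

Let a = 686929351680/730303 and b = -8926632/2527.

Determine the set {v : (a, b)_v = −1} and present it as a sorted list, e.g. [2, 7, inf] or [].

Mod squares: a ≡ 35, b ≡ -6006. Check v ∈ {∞, 2, 3, 5, 7, 11, 13, 17, 19}.
v=2: v_2(a)=10, v_2(b)=3; units ≡ 3, 5 (mod 8); ε·ε+αω+βω = 1·0+10·1+3·1 ≡ 1  ⇒  (a,b)_2 = -1.
v=5: a=5^1·(≡2), b=5^0·(≡4) mod 5; (2|5)=-1, (4|5)=+1; (−1)^{1·0·2}·(-1)^0·(+1)^1 = +1.
v=17: a=17^-2·(≡16), b=17^2·(≡14) mod 17; (16|17)=+1, (14|17)=-1; (−1)^{-2·2·8}·(+1)^2·(-1)^-2 = +1.
v=11: a=11^2·(≡6), b=11^1·(≡3) mod 11; (6|11)=-1, (3|11)=+1; (−1)^{2·1·5}·(-1)^1·(+1)^2 = -1.
v=19: a=19^-2·(≡11), b=19^-2·(≡17) mod 19; (11|19)=+1, (17|19)=+1; (−1)^{-2·-2·9}·(+1)^-2·(+1)^-2 = +1.
v=7: a=7^-1·(≡5), b=7^-1·(≡5) mod 7; (5|7)=-1, (5|7)=-1; (−1)^{-1·-1·3}·(-1)^-1·(-1)^-1 = -1.
v=3: a=3^8·(≡2), b=3^3·(≡2) mod 3; (2|3)=-1, (2|3)=-1; (−1)^{8·3·1}·(-1)^3·(-1)^8 = -1.
v=∞: 35 > 0 and -6006 < 0  ⇒  (a,b)_∞ = +1.
v=13: a=13^2·(≡3), b=13^1·(≡7) mod 13; (3|13)=+1, (7|13)=-1; (−1)^{2·1·6}·(+1)^1·(-1)^2 = +1.
|Ram(35, -6006)| = 4, even; anisotropic at {2, 3, 7, 11}.

[2, 3, 7, 11]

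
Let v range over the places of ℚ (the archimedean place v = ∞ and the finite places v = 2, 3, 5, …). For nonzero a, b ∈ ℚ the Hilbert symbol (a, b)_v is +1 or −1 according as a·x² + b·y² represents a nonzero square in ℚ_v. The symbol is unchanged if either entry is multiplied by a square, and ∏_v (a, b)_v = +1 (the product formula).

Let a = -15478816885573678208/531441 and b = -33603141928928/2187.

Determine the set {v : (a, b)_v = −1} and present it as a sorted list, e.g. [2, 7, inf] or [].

[11, 13, 17, inf]

(a, b) ≡ (-150722, -1192074) mod (ℚ^×)²; places V = {2, 3, 11, 13, 17, 19, 29, 31, ∞}.
(a,b)_11: α=5, u≡3; β=4, v≡8 (mod 11); (3|11)=+1, (8|11)=-1; sign (−1)^0·+1^4·-1^5 = -1.
(a,b)_29: α=2, u≡5; β=1, v≡4 (mod 29); (5|29)=+1, (4|29)=+1; sign (−1)^0·+1^1·+1^2 = +1.
(a,b)_3: α=-12, u≡1; β=-7, v≡1 (mod 3); (1|3)=+1, (1|3)=+1; sign (−1)^0·+1^-7·+1^-12 = +1.
(a,b)_31: α=1, u≡20; β=1, v≡30 (mod 31); (20|31)=+1, (30|31)=-1; sign (−1)^1·+1^1·-1^1 = +1.
(a,b)_∞: sgn(-150722)=−, sgn(-1192074)=−, so -1.
(a,b)_13: α=1, u≡8; β=1, v≡1 (mod 13); (8|13)=-1, (1|13)=+1; sign (−1)^0·-1^1·+1^1 = -1.
(a,b)_19: α=4, u≡4; β=2, v≡1 (mod 19); (4|19)=+1, (1|19)=+1; sign (−1)^0·+1^2·+1^4 = +1.
(a,b)_17: α=1, u≡1; β=1, v≡14 (mod 17); (1|17)=+1, (14|17)=-1; sign (−1)^0·+1^1·-1^1 = -1.
(a,b)_2: α=7, β=5; u≡7, v≡3 (mod 8); ε(u)ε(v)=1·1, αω(v)=7·1, βω(u)=5·0; sum ≡ 0  ⇒  +1.
Ram(-150722, -1192074) = {11, 13, 17, ∞}; no ℚ_11-point on the conic.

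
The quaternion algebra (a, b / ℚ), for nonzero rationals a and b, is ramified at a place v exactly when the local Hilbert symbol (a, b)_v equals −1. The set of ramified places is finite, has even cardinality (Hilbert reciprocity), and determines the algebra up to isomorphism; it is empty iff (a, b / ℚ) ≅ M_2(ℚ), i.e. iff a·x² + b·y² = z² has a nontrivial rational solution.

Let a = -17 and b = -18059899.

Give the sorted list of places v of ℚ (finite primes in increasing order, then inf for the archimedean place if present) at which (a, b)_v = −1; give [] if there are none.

[19, inf]

(a, b) ≡ (-17, -62491) mod (ℚ^×)²; places V = {2, 11, 13, 17, 19, 23, ∞}.
(a,b)_13: α=0, u≡9; β=1, v≡9 (mod 13); (9|13)=+1, (9|13)=+1; sign (−1)^0·+1^1·+1^0 = +1.
(a,b)_2: α=0, β=0; u≡7, v≡5 (mod 8); ε(u)ε(v)=1·0, αω(v)=0·1, βω(u)=0·0; sum ≡ 0  ⇒  +1.
(a,b)_∞: sgn(-17)=−, sgn(-62491)=−, so -1.
(a,b)_17: α=1, u≡16; β=2, v≡1 (mod 17); (16|17)=+1, (1|17)=+1; sign (−1)^0·+1^2·+1^1 = +1.
(a,b)_19: α=0, u≡2; β=1, v≡11 (mod 19); (2|19)=-1, (11|19)=+1; sign (−1)^0·-1^1·+1^0 = -1.
(a,b)_23: α=0, u≡6; β=1, v≡7 (mod 23); (6|23)=+1, (7|23)=-1; sign (−1)^0·+1^1·-1^0 = +1.
(a,b)_11: α=0, u≡5; β=1, v≡7 (mod 11); (5|11)=+1, (7|11)=-1; sign (−1)^0·+1^1·-1^0 = +1.
|Ram(-17, -62491)| = 2, even; anisotropic at {19, ∞}.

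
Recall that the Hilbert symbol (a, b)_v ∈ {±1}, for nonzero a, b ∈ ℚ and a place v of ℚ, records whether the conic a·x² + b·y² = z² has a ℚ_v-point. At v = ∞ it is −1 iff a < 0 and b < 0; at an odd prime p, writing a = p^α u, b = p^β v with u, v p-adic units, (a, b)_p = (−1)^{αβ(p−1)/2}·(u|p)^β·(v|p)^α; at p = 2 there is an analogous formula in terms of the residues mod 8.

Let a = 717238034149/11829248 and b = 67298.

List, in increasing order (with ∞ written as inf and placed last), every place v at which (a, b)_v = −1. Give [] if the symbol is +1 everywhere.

[2, 7, 17, 19, 23, 41]

Mod squares: a ≡ 18122, b ≡ 67298. Check v ∈ {∞, 2, 7, 11, 13, 17, 19, 23, 31, 41}.
v=11: a=11^0·(≡5), b=11^1·(≡2) mod 11; (5|11)=+1, (2|11)=-1; (−1)^{0·1·5}·(+1)^1·(-1)^0 = +1.
v=2: v_2(a)=-15, v_2(b)=1; units ≡ 5, 1 (mod 8); ε·ε+αω+βω = 0·0+-15·0+1·1 ≡ 1  ⇒  (a,b)_2 = -1.
v=17: a=17^1·(≡6), b=17^0·(≡12) mod 17; (6|17)=-1, (12|17)=-1; (−1)^{1·0·8}·(-1)^0·(-1)^1 = -1.
v=7: a=7^2·(≡5), b=7^1·(≡3) mod 7; (5|7)=-1, (3|7)=-1; (−1)^{2·1·3}·(-1)^1·(-1)^2 = -1.
v=19: a=19^-2·(≡18), b=19^1·(≡8) mod 19; (18|19)=-1, (8|19)=-1; (−1)^{-2·1·9}·(-1)^1·(-1)^-2 = -1.
v=13: a=13^1·(≡9), b=13^0·(≡10) mod 13; (9|13)=+1, (10|13)=+1; (−1)^{1·0·6}·(+1)^0·(+1)^1 = +1.
v=∞: 18122 > 0 and 67298 > 0  ⇒  (a,b)_∞ = +1.
v=23: a=23^0·(≡10), b=23^1·(≡5) mod 23; (10|23)=-1, (5|23)=-1; (−1)^{0·1·11}·(-1)^1·(-1)^0 = -1.
v=41: a=41^3·(≡9), b=41^0·(≡17) mod 41; (9|41)=+1, (17|41)=-1; (−1)^{3·0·20}·(+1)^0·(-1)^3 = -1.
v=31: a=31^2·(≡4), b=31^0·(≡28) mod 31; (4|31)=+1, (28|31)=+1; (−1)^{2·0·15}·(+1)^0·(+1)^2 = +1.
|Ram(18122, 67298)| = 6, even; anisotropic at {2, 7, 17, 19, 23, 41}.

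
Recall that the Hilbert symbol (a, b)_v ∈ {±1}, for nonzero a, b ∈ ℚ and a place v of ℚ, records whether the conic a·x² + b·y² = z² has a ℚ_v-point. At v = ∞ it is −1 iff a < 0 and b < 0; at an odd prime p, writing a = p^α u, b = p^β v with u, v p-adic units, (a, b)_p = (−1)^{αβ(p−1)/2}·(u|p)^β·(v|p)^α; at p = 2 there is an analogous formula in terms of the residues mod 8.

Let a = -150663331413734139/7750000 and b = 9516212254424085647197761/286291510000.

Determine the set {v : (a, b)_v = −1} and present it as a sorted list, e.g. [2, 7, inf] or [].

(a, b) ≡ (-94829, 4180319) mod (ℚ^×)²; places V = {2, 3, 5, 7, 11, 13, 19, 23, 31, 41, ∞}.
(a,b)_2: α=-4, β=-4; u≡3, v≡7 (mod 8); ε(u)ε(v)=1·1, αω(v)=-4·0, βω(u)=-4·1; sum ≡ 1  ⇒  -1.
(a,b)_5: α=-6, u≡1; β=-4, v≡1 (mod 5); (1|5)=+1, (1|5)=+1; sign (−1)^0·+1^-4·+1^-6 = +1.
(a,b)_41: α=2, u≡16; β=3, v≡8 (mod 41); (16|41)=+1, (8|41)=+1; sign (−1)^0·+1^3·+1^2 = +1.
(a,b)_3: α=4, u≡1; β=8, v≡2 (mod 3); (1|3)=+1, (2|3)=-1; sign (−1)^0·+1^8·-1^4 = +1.
(a,b)_∞: sgn(-94829)=−, sgn(4180319)=+, so +1.
(a,b)_7: α=3, u≡5; β=4, v≡6 (mod 7); (5|7)=-1, (6|7)=-1; sign (−1)^0·-1^4·-1^3 = -1.
(a,b)_11: α=2, u≡2; β=3, v≡9 (mod 11); (2|11)=-1, (9|11)=+1; sign (−1)^0·-1^3·+1^2 = -1.
(a,b)_19: α=3, u≡9; β=4, v≡13 (mod 19); (9|19)=+1, (13|19)=-1; sign (−1)^0·+1^4·-1^3 = -1.
(a,b)_31: α=-1, u≡14; β=-5, v≡13 (mod 31); (14|31)=+1, (13|31)=-1; sign (−1)^1·+1^-5·-1^-1 = +1.
(a,b)_13: α=2, u≡6; β=3, v≡5 (mod 13); (6|13)=-1, (5|13)=-1; sign (−1)^0·-1^3·-1^2 = -1.
(a,b)_23: α=1, u≡17; β=1, v≡7 (mod 23); (17|23)=-1, (7|23)=-1; sign (−1)^1·-1^1·-1^1 = -1.
Ram(-94829, 4180319) = {2, 7, 11, 13, 19, 23}; no ℚ_2-point on the conic.

[2, 7, 11, 13, 19, 23]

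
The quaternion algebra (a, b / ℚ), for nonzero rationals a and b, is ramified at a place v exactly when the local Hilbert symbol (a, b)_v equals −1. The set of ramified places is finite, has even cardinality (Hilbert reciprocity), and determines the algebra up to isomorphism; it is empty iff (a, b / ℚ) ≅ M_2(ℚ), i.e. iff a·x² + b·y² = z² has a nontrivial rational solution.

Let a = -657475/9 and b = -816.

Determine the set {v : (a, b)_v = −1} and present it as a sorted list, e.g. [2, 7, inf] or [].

[3, 7, 17, inf]

Mod squares: a ≡ -91, b ≡ -51. Check v ∈ {∞, 2, 3, 5, 7, 13, 17}.
v=∞: -91 < 0 and -51 < 0  ⇒  (a,b)_∞ = -1.
v=2: v_2(a)=0, v_2(b)=4; units ≡ 5, 5 (mod 8); ε·ε+αω+βω = 0·0+0·1+4·1 ≡ 0  ⇒  (a,b)_2 = +1.
v=17: a=17^2·(≡6), b=17^1·(≡3) mod 17; (6|17)=-1, (3|17)=-1; (−1)^{2·1·8}·(-1)^1·(-1)^2 = -1.
v=3: a=3^-2·(≡2), b=3^1·(≡1) mod 3; (2|3)=-1, (1|3)=+1; (−1)^{-2·1·1}·(-1)^1·(+1)^-2 = -1.
v=13: a=13^1·(≡11), b=13^0·(≡3) mod 13; (11|13)=-1, (3|13)=+1; (−1)^{1·0·6}·(-1)^0·(+1)^1 = +1.
v=5: a=5^2·(≡4), b=5^0·(≡4) mod 5; (4|5)=+1, (4|5)=+1; (−1)^{2·0·2}·(+1)^0·(+1)^2 = +1.
v=7: a=7^1·(≡4), b=7^0·(≡3) mod 7; (4|7)=+1, (3|7)=-1; (−1)^{1·0·3}·(+1)^0·(-1)^1 = -1.
|Ram(-91, -51)| = 4, even; anisotropic at {3, 7, 17, ∞}.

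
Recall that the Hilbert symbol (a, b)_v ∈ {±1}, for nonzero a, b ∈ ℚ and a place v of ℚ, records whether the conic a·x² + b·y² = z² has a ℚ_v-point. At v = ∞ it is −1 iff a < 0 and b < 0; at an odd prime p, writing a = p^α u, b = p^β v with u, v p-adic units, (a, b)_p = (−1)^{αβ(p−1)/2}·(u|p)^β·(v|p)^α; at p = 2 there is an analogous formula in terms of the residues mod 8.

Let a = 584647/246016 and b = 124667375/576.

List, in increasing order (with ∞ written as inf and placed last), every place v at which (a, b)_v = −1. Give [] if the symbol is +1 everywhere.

[2, 5, 7, 17]

Mod squares: a ≡ 7, b ≡ 17255. Check v ∈ {∞, 2, 3, 5, 7, 17, 29, 31}.
v=3: a=3^0·(≡1), b=3^-2·(≡2) mod 3; (1|3)=+1, (2|3)=-1; (−1)^{0·-2·1}·(+1)^-2·(-1)^0 = +1.
v=7: a=7^1·(≡4), b=7^1·(≡4) mod 7; (4|7)=+1, (4|7)=+1; (−1)^{1·1·3}·(+1)^1·(+1)^1 = -1.
v=17: a=17^4·(≡14), b=17^3·(≡3) mod 17; (14|17)=-1, (3|17)=-1; (−1)^{4·3·8}·(-1)^3·(-1)^4 = -1.
v=2: v_2(a)=-8, v_2(b)=-6; units ≡ 7, 7 (mod 8); ε·ε+αω+βω = 1·1+-8·0+-6·0 ≡ 1  ⇒  (a,b)_2 = -1.
v=∞: 7 > 0 and 17255 > 0  ⇒  (a,b)_∞ = +1.
v=29: a=29^0·(≡4), b=29^1·(≡14) mod 29; (4|29)=+1, (14|29)=-1; (−1)^{0·1·14}·(+1)^1·(-1)^0 = +1.
v=31: a=31^-2·(≡10), b=31^0·(≡9) mod 31; (10|31)=+1, (9|31)=+1; (−1)^{-2·0·15}·(+1)^0·(+1)^-2 = +1.
v=5: a=5^0·(≡2), b=5^3·(≡4) mod 5; (2|5)=-1, (4|5)=+1; (−1)^{0·3·2}·(-1)^3·(+1)^0 = -1.
|Ram(7, 17255)| = 4, even; anisotropic at {2, 5, 7, 17}.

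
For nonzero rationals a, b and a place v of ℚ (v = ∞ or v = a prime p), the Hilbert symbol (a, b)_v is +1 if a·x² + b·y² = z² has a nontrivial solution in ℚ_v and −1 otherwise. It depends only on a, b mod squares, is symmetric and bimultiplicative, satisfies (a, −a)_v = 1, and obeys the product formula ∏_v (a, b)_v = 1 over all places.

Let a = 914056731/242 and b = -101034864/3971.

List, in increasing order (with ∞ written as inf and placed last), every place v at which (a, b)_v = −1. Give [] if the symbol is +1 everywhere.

[11, 37]

Mod squares: a ≡ 460598, b ≡ -17501. Check v ∈ {∞, 2, 3, 7, 11, 17, 19, 23, 31, 37, 43}.
v=2: v_2(a)=-1, v_2(b)=4; units ≡ 3, 3 (mod 8); ε·ε+αω+βω = 1·1+-1·1+4·1 ≡ 0  ⇒  (a,b)_2 = +1.
v=∞: 460598 > 0 and -17501 < 0  ⇒  (a,b)_∞ = +1.
v=17: a=17^1·(≡13), b=17^0·(≡8) mod 17; (13|17)=+1, (8|17)=+1; (−1)^{1·0·8}·(+1)^0·(+1)^1 = +1.
v=19: a=19^1·(≡11), b=19^-2·(≡1) mod 19; (11|19)=+1, (1|19)=+1; (−1)^{1·-2·9}·(+1)^-2·(+1)^1 = +1.
v=7: a=7^2·(≡6), b=7^2·(≡6) mod 7; (6|7)=-1, (6|7)=-1; (−1)^{2·2·3}·(-1)^2·(-1)^2 = +1.
v=37: a=37^0·(≡24), b=37^1·(≡31) mod 37; (24|37)=-1, (31|37)=-1; (−1)^{0·1·18}·(-1)^1·(-1)^0 = -1.
v=3: a=3^4·(≡2), b=3^4·(≡1) mod 3; (2|3)=-1, (1|3)=+1; (−1)^{4·4·1}·(-1)^4·(+1)^4 = +1.
v=31: a=31^1·(≡7), b=31^0·(≡19) mod 31; (7|31)=+1, (19|31)=+1; (−1)^{1·0·15}·(+1)^0·(+1)^1 = +1.
v=23: a=23^1·(≡1), b=23^0·(≡12) mod 23; (1|23)=+1, (12|23)=+1; (−1)^{1·0·11}·(+1)^0·(+1)^1 = +1.
v=11: a=11^-2·(≡8), b=11^-1·(≡9) mod 11; (8|11)=-1, (9|11)=+1; (−1)^{-2·-1·5}·(-1)^-1·(+1)^-2 = -1.
v=43: a=43^0·(≡10), b=43^1·(≡23) mod 43; (10|43)=+1, (23|43)=+1; (−1)^{0·1·21}·(+1)^1·(+1)^0 = +1.
|Ram(460598, -17501)| = 2, even; anisotropic at {11, 37}.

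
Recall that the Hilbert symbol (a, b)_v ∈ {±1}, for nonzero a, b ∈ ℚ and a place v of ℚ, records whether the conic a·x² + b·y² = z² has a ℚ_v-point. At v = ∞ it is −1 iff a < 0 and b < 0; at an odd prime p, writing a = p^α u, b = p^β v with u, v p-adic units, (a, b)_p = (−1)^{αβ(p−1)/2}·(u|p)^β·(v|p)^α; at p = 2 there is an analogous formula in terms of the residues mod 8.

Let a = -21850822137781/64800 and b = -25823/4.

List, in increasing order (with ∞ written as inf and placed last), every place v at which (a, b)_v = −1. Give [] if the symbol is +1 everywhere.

(a, b) ≡ (-31226858, -527) mod (ℚ^×)²; places V = {2, 3, 5, 7, 13, 17, 31, 43, 53, ∞}.
(a,b)_13: α=5, u≡4; β=0, v≡2 (mod 13); (4|13)=+1, (2|13)=-1; sign (−1)^0·+1^0·-1^5 = -1.
(a,b)_3: α=-4, u≡1; β=0, v≡1 (mod 3); (1|3)=+1, (1|3)=+1; sign (−1)^0·+1^0·+1^-4 = +1.
(a,b)_17: α=1, u≡11; β=1, v≡7 (mod 17); (11|17)=-1, (7|17)=-1; sign (−1)^0·-1^1·-1^1 = +1.
(a,b)_2: α=-5, β=-2; u≡3, v≡1 (mod 8); ε(u)ε(v)=1·0, αω(v)=-5·0, βω(u)=-2·1; sum ≡ 0  ⇒  +1.
(a,b)_∞: sgn(-31226858)=−, sgn(-527)=−, so -1.
(a,b)_53: α=1, u≡24; β=0, v≡50 (mod 53); (24|53)=+1, (50|53)=-1; sign (−1)^0·+1^0·-1^1 = -1.
(a,b)_31: α=1, u≡26; β=1, v≡1 (mod 31); (26|31)=-1, (1|31)=+1; sign (−1)^1·-1^1·+1^1 = +1.
(a,b)_5: α=-2, u≡2; β=0, v≡3 (mod 5); (2|5)=-1, (3|5)=-1; sign (−1)^0·-1^0·-1^-2 = +1.
(a,b)_7: α=2, u≡1; β=2, v≡3 (mod 7); (1|7)=+1, (3|7)=-1; sign (−1)^0·+1^2·-1^2 = +1.
(a,b)_43: α=1, u≡35; β=0, v≡5 (mod 43); (35|43)=+1, (5|43)=-1; sign (−1)^0·+1^0·-1^1 = -1.
|Ram(-31226858, -527)| = 4, even; anisotropic at {13, 43, 53, ∞}.

[13, 43, 53, inf]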